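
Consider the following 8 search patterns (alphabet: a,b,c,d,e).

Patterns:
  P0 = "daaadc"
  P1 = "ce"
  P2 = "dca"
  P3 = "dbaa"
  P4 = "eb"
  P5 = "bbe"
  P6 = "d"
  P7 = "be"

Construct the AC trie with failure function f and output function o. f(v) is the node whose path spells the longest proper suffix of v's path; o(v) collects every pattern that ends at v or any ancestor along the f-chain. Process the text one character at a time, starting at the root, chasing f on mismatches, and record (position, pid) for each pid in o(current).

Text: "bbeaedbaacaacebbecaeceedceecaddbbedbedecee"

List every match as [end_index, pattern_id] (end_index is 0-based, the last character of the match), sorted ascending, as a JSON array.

Build:
Trie (insert patterns):
  0='ε' goto b→16 c→7 d→1 e→14
  1='d' goto a→2 b→11 c→9  ←P6
  2='da' goto a→3
  3='daa' goto a→4
  4='daaa' goto d→5
  5='daaad' goto c→6
  6='daaadc' goto ·  ←P0
  7='c' goto e→8
  8='ce' goto ·  ←P1
  9='dc' goto a→10
  10='dca' goto ·  ←P2
  11='db' goto a→12
  12='dba' goto a→13
  13='dbaa' goto ·  ←P3
  14='e' goto b→15
  15='eb' goto ·  ←P4
  16='b' goto b→17 e→19
  17='bb' goto e→18
  18='bbe' goto ·  ←P5
  19='be' goto ·  ←P7

BFS fail/out derivation:
  n1('d'): parent n0 fail=0; on 'd' 0 → fail=0;  out {6}∪∅={6}
  n7('c'): parent n0 fail=0; on 'c' 0 → fail=0;  out ∅∪∅=∅
  n14('e'): parent n0 fail=0; on 'e' 0 → fail=0;  out ∅∪∅=∅
  n16('b'): parent n0 fail=0; on 'b' 0 → fail=0;  out ∅∪∅=∅
  n2('da'): parent n1 fail=0; on 'a' 0 → fail=0;  out ∅∪∅=∅
  n8('ce'): parent n7 fail=0; on 'e' 0 → fail=14;  out {1}∪∅={1}
  n9('dc'): parent n1 fail=0; on 'c' 0 → fail=7;  out ∅∪∅=∅
  n11('db'): parent n1 fail=0; on 'b' 0 → fail=16;  out ∅∪∅=∅
  n15('eb'): parent n14 fail=0; on 'b' 0 → fail=16;  out {4}∪∅={4}
  n17('bb'): parent n16 fail=0; on 'b' 0 → fail=16;  out ∅∪∅=∅
  n19('be'): parent n16 fail=0; on 'e' 0 → fail=14;  out {7}∪∅={7}
  n3('daa'): parent n2 fail=0; on 'a' 0 → fail=0;  out ∅∪∅=∅
  n10('dca'): parent n9 fail=7; on 'a' 7→0 → fail=0;  out {2}∪∅={2}
  n12('dba'): parent n11 fail=16; on 'a' 16→0 → fail=0;  out ∅∪∅=∅
  n18('bbe'): parent n17 fail=16; on 'e' 16 → fail=19;  out {5}∪{7}={5,7}
  n4('daaa'): parent n3 fail=0; on 'a' 0 → fail=0;  out ∅∪∅=∅
  n13('dbaa'): parent n12 fail=0; on 'a' 0 → fail=0;  out {3}∪∅={3}
  n5('daaad'): parent n4 fail=0; on 'd' 0 → fail=1;  out ∅∪{6}={6}
  n6('daaadc'): parent n5 fail=1; on 'c' 1 → fail=9;  out {0}∪∅={0}

Text stream:
[0] read 'b'  n0⇒n16
[1] read 'b'  n16⇒n17
[2] read 'e'  n17⇒n18  ** P5@[0:2],P7@[1:2]
[3] read 'a'  n18⇒n0 (fail-walked)
[4] read 'e'  n0⇒n14
[5] read 'd'  n14⇒n1 (fail-walked)  ** P6@[5:5]
[6] read 'b'  n1⇒n11
[7] read 'a'  n11⇒n12
[8] read 'a'  n12⇒n13  ** P3@[5:8]
[9] read 'c'  n13⇒n7 (fail-walked)
[10] read 'a'  n7⇒n0 (fail-walked)
[11] read 'a'  n0⇒n0
[12] read 'c'  n0⇒n7
[13] read 'e'  n7⇒n8  ** P1@[12:13]
[14] read 'b'  n8⇒n15 (fail-walked)  ** P4@[13:14]
[15] read 'b'  n15⇒n17 (fail-walked)
[16] read 'e'  n17⇒n18  ** P5@[14:16],P7@[15:16]
[17] read 'c'  n18⇒n7 (fail-walked)
[18] read 'a'  n7⇒n0 (fail-walked)
[19] read 'e'  n0⇒n14
[20] read 'c'  n14⇒n7 (fail-walked)
[21] read 'e'  n7⇒n8  ** P1@[20:21]
[22] read 'e'  n8⇒n14 (fail-walked)
[23] read 'd'  n14⇒n1 (fail-walked)  ** P6@[23:23]
[24] read 'c'  n1⇒n9
[25] read 'e'  n9⇒n8 (fail-walked)  ** P1@[24:25]
[26] read 'e'  n8⇒n14 (fail-walked)
[27] read 'c'  n14⇒n7 (fail-walked)
[28] read 'a'  n7⇒n0 (fail-walked)
[29] read 'd'  n0⇒n1  ** P6@[29:29]
[30] read 'd'  n1⇒n1 (fail-walked)  ** P6@[30:30]
[31] read 'b'  n1⇒n11
[32] read 'b'  n11⇒n17 (fail-walked)
[33] read 'e'  n17⇒n18  ** P5@[31:33],P7@[32:33]
[34] read 'd'  n18⇒n1 (fail-walked)  ** P6@[34:34]
[35] read 'b'  n1⇒n11
[36] read 'e'  n11⇒n19 (fail-walked)  ** P7@[35:36]
[37] read 'd'  n19⇒n1 (fail-walked)  ** P6@[37:37]
[38] read 'e'  n1⇒n14 (fail-walked)
[39] read 'c'  n14⇒n7 (fail-walked)
[40] read 'e'  n7⇒n8  ** P1@[39:40]
[41] read 'e'  n8⇒n14 (fail-walked)

All matches (sorted): [[2,5],[2,7],[5,6],[8,3],[13,1],[14,4],[16,5],[16,7],[21,1],[23,6],[25,1],[29,6],[30,6],[33,5],[33,7],[34,6],[36,7],[37,6],[40,1]]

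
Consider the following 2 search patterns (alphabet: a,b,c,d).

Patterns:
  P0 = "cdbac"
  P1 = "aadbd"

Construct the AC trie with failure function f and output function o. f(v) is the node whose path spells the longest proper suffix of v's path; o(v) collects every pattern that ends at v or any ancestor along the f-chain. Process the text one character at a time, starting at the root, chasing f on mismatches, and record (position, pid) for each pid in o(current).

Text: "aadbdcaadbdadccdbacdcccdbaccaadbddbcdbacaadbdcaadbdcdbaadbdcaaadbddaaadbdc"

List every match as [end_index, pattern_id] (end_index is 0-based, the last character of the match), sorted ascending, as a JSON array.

Construct AC machine:
Trie nodes:
  0='ε' goto a→6 c→1
  1='c' goto d→2
  2='cd' goto b→3
  3='cdb' goto a→4
  4='cdba' goto c→5
  5='cdbac' goto ·  ←P0
  6='a' goto a→7
  7='aa' goto d→8
  8='aad' goto b→9
  9='aadb' goto d→10
  10='aadbd' goto ·  ←P1

Failure links (BFS by depth):
  n1('c'): parent n0 fail=0; on 'c' 0 → fail=0;  out ∅∪∅=∅
  n6('a'): parent n0 fail=0; on 'a' 0 → fail=0;  out ∅∪∅=∅
  n2('cd'): parent n1 fail=0; on 'd' 0 → fail=0;  out ∅∪∅=∅
  n7('aa'): parent n6 fail=0; on 'a' 0 → fail=6;  out ∅∪∅=∅
  n3('cdb'): parent n2 fail=0; on 'b' 0 → fail=0;  out ∅∪∅=∅
  n8('aad'): parent n7 fail=6; on 'd' 6→0 → fail=0;  out ∅∪∅=∅
  n4('cdba'): parent n3 fail=0; on 'a' 0 → fail=6;  out ∅∪∅=∅
  n9('aadb'): parent n8 fail=0; on 'b' 0 → fail=0;  out ∅∪∅=∅
  n5('cdbac'): parent n4 fail=6; on 'c' 6→0 → fail=1;  out {0}∪∅={0}
  n10('aadbd'): parent n9 fail=0; on 'd' 0 → fail=0;  out {1}∪∅={1}

Run:
pos 0 'a': at 6
pos 1 'a': at 7
pos 2 'd': at 8
pos 3 'b': at 9
pos 4 'd': at 10  → match P1@[0:4]
pos 5 'c': at 1 (via fail)
pos 6 'a': at 6 (via fail)
pos 7 'a': at 7
pos 8 'd': at 8
pos 9 'b': at 9
pos 10 'd': at 10  → match P1@[6:10]
pos 11 'a': at 6 (via fail)
pos 12 'd': at 0 (via fail)
pos 13 'c': at 1
pos 14 'c': at 1 (via fail)
pos 15 'd': at 2
pos 16 'b': at 3
pos 17 'a': at 4
pos 18 'c': at 5  → match P0@[14:18]
pos 19 'd': at 2 (via fail)
pos 20 'c': at 1 (via fail)
pos 21 'c': at 1 (via fail)
pos 22 'c': at 1 (via fail)
pos 23 'd': at 2
pos 24 'b': at 3
pos 25 'a': at 4
pos 26 'c': at 5  → match P0@[22:26]
pos 27 'c': at 1 (via fail)
pos 28 'a': at 6 (via fail)
pos 29 'a': at 7
pos 30 'd': at 8
pos 31 'b': at 9
pos 32 'd': at 10  → match P1@[28:32]
pos 33 'd': at 0 (via fail)
pos 34 'b': at 0
pos 35 'c': at 1
pos 36 'd': at 2
pos 37 'b': at 3
pos 38 'a': at 4
pos 39 'c': at 5  → match P0@[35:39]
pos 40 'a': at 6 (via fail)
pos 41 'a': at 7
pos 42 'd': at 8
pos 43 'b': at 9
pos 44 'd': at 10  → match P1@[40:44]
pos 45 'c': at 1 (via fail)
pos 46 'a': at 6 (via fail)
pos 47 'a': at 7
pos 48 'd': at 8
pos 49 'b': at 9
pos 50 'd': at 10  → match P1@[46:50]
pos 51 'c': at 1 (via fail)
pos 52 'd': at 2
pos 53 'b': at 3
pos 54 'a': at 4
pos 55 'a': at 7 (via fail)
pos 56 'd': at 8
pos 57 'b': at 9
pos 58 'd': at 10  → match P1@[54:58]
pos 59 'c': at 1 (via fail)
pos 60 'a': at 6 (via fail)
pos 61 'a': at 7
pos 62 'a': at 7 (via fail)
pos 63 'd': at 8
pos 64 'b': at 9
pos 65 'd': at 10  → match P1@[61:65]
pos 66 'd': at 0 (via fail)
pos 67 'a': at 6
pos 68 'a': at 7
pos 69 'a': at 7 (via fail)
pos 70 'd': at 8
pos 71 'b': at 9
pos 72 'd': at 10  → match P1@[68:72]
pos 73 'c': at 1 (via fail)

Result: [[4,1],[10,1],[18,0],[26,0],[32,1],[39,0],[44,1],[50,1],[58,1],[65,1],[72,1]]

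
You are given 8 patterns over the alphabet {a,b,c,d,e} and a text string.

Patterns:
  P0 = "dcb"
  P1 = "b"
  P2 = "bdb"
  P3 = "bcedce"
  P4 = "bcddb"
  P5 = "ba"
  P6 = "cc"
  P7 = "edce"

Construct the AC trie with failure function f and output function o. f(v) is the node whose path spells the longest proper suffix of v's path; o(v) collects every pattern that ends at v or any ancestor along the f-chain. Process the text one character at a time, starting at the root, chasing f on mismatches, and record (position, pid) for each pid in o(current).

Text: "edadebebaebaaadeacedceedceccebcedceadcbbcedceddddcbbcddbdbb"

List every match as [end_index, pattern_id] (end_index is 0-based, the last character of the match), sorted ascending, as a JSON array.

Construct AC machine:
Trie (insert patterns):
  0='ε' goto b→4 c→16 d→1 e→18
  1='d' goto c→2
  2='dc' goto b→3
  3='dcb' goto ·  ←P0
  4='b' goto a→15 c→7 d→5  ←P1
  5='bd' goto b→6
  6='bdb' goto ·  ←P2
  7='bc' goto d→12 e→8
  8='bce' goto d→9
  9='bced' goto c→10
  10='bcedc' goto e→11
  11='bcedce' goto ·  ←P3
  12='bcd' goto d→13
  13='bcdd' goto b→14
  14='bcddb' goto ·  ←P4
  15='ba' goto ·  ←P5
  16='c' goto c→17
  17='cc' goto ·  ←P6
  18='e' goto d→19
  19='ed' goto c→20
  20='edc' goto e→21
  21='edce' goto ·  ←P7

BFS fail/out derivation:
  n1('d'): parent n0 fail=0; on 'd' 0 → fail=0;  out ∅∪∅=∅
  n4('b'): parent n0 fail=0; on 'b' 0 → fail=0;  out {1}∪∅={1}
  n16('c'): parent n0 fail=0; on 'c' 0 → fail=0;  out ∅∪∅=∅
  n18('e'): parent n0 fail=0; on 'e' 0 → fail=0;  out ∅∪∅=∅
  n2('dc'): parent n1 fail=0; on 'c' 0 → fail=16;  out ∅∪∅=∅
  n5('bd'): parent n4 fail=0; on 'd' 0 → fail=1;  out ∅∪∅=∅
  n7('bc'): parent n4 fail=0; on 'c' 0 → fail=16;  out ∅∪∅=∅
  n15('ba'): parent n4 fail=0; on 'a' 0 → fail=0;  out {5}∪∅={5}
  n17('cc'): parent n16 fail=0; on 'c' 0 → fail=16;  out {6}∪∅={6}
  n19('ed'): parent n18 fail=0; on 'd' 0 → fail=1;  out ∅∪∅=∅
  n3('dcb'): parent n2 fail=16; on 'b' 16→0 → fail=4;  out {0}∪{1}={0,1}
  n6('bdb'): parent n5 fail=1; on 'b' 1→0 → fail=4;  out {2}∪{1}={1,2}
  n8('bce'): parent n7 fail=16; on 'e' 16→0 → fail=18;  out ∅∪∅=∅
  n12('bcd'): parent n7 fail=16; on 'd' 16→0 → fail=1;  out ∅∪∅=∅
  n20('edc'): parent n19 fail=1; on 'c' 1 → fail=2;  out ∅∪∅=∅
  n9('bced'): parent n8 fail=18; on 'd' 18 → fail=19;  out ∅∪∅=∅
  n13('bcdd'): parent n12 fail=1; on 'd' 1→0 → fail=1;  out ∅∪∅=∅
  n21('edce'): parent n20 fail=2; on 'e' 2→16→0 → fail=18;  out {7}∪∅={7}
  n10('bcedc'): parent n9 fail=19; on 'c' 19 → fail=20;  out ∅∪∅=∅
  n14('bcddb'): parent n13 fail=1; on 'b' 1→0 → fail=4;  out {4}∪{1}={1,4}
  n11('bcedce'): parent n10 fail=20; on 'e' 20 → fail=21;  out {3}∪{7}={3,7}

Run:
[0] read 'e'  n0⇒n18
[1] read 'd'  n18⇒n19
[2] read 'a'  n19⇒n0 (fail-walked)
[3] read 'd'  n0⇒n1
[4] read 'e'  n1⇒n18 (fail-walked)
[5] read 'b'  n18⇒n4 (fail-walked)  ** P1@[5:5]
[6] read 'e'  n4⇒n18 (fail-walked)
[7] read 'b'  n18⇒n4 (fail-walked)  ** P1@[7:7]
[8] read 'a'  n4⇒n15  ** P5@[7:8]
[9] read 'e'  n15⇒n18 (fail-walked)
[10] read 'b'  n18⇒n4 (fail-walked)  ** P1@[10:10]
[11] read 'a'  n4⇒n15  ** P5@[10:11]
[12] read 'a'  n15⇒n0 (fail-walked)
[13] read 'a'  n0⇒n0
[14] read 'd'  n0⇒n1
[15] read 'e'  n1⇒n18 (fail-walked)
[16] read 'a'  n18⇒n0 (fail-walked)
[17] read 'c'  n0⇒n16
[18] read 'e'  n16⇒n18 (fail-walked)
[19] read 'd'  n18⇒n19
[20] read 'c'  n19⇒n20
[21] read 'e'  n20⇒n21  ** P7@[18:21]
[22] read 'e'  n21⇒n18 (fail-walked)
[23] read 'd'  n18⇒n19
[24] read 'c'  n19⇒n20
[25] read 'e'  n20⇒n21  ** P7@[22:25]
[26] read 'c'  n21⇒n16 (fail-walked)
[27] read 'c'  n16⇒n17  ** P6@[26:27]
[28] read 'e'  n17⇒n18 (fail-walked)
[29] read 'b'  n18⇒n4 (fail-walked)  ** P1@[29:29]
[30] read 'c'  n4⇒n7
[31] read 'e'  n7⇒n8
[32] read 'd'  n8⇒n9
[33] read 'c'  n9⇒n10
[34] read 'e'  n10⇒n11  ** P3@[29:34],P7@[31:34]
[35] read 'a'  n11⇒n0 (fail-walked)
[36] read 'd'  n0⇒n1
[37] read 'c'  n1⇒n2
[38] read 'b'  n2⇒n3  ** P0@[36:38],P1@[38:38]
[39] read 'b'  n3⇒n4 (fail-walked)  ** P1@[39:39]
[40] read 'c'  n4⇒n7
[41] read 'e'  n7⇒n8
[42] read 'd'  n8⇒n9
[43] read 'c'  n9⇒n10
[44] read 'e'  n10⇒n11  ** P3@[39:44],P7@[41:44]
[45] read 'd'  n11⇒n19 (fail-walked)
[46] read 'd'  n19⇒n1 (fail-walked)
[47] read 'd'  n1⇒n1 (fail-walked)
[48] read 'd'  n1⇒n1 (fail-walked)
[49] read 'c'  n1⇒n2
[50] read 'b'  n2⇒n3  ** P0@[48:50],P1@[50:50]
[51] read 'b'  n3⇒n4 (fail-walked)  ** P1@[51:51]
[52] read 'c'  n4⇒n7
[53] read 'd'  n7⇒n12
[54] read 'd'  n12⇒n13
[55] read 'b'  n13⇒n14  ** P1@[55:55],P4@[51:55]
[56] read 'd'  n14⇒n5 (fail-walked)
[57] read 'b'  n5⇒n6  ** P1@[57:57],P2@[55:57]
[58] read 'b'  n6⇒n4 (fail-walked)  ** P1@[58:58]

Result: [[5,1],[7,1],[8,5],[10,1],[11,5],[21,7],[25,7],[27,6],[29,1],[34,3],[34,7],[38,0],[38,1],[39,1],[44,3],[44,7],[50,0],[50,1],[51,1],[55,1],[55,4],[57,1],[57,2],[58,1]]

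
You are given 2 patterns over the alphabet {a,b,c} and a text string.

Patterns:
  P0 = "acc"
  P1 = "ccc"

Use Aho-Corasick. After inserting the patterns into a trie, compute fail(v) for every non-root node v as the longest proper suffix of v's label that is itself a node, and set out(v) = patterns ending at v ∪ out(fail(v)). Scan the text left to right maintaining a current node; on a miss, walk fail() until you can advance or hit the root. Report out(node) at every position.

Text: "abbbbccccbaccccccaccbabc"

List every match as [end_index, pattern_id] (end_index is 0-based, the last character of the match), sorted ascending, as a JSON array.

Build automaton:
Trie nodes:
  0='ε' goto a→1 c→4
  1='a' goto c→2
  2='ac' goto c→3
  3='acc' goto ·  [P0 ends]
  4='c' goto c→5
  5='cc' goto c→6
  6='ccc' goto ·  [P1 ends]

BFS fail/out derivation:
  n1('a'): parent n0 fail=0; on 'a' 0 → fail=0;  out ∅∪∅=∅
  n4('c'): parent n0 fail=0; on 'c' 0 → fail=0;  out ∅∪∅=∅
  n2('ac'): parent n1 fail=0; on 'c' 0 → fail=4;  out ∅∪∅=∅
  n5('cc'): parent n4 fail=0; on 'c' 0 → fail=4;  out ∅∪∅=∅
  n3('acc'): parent n2 fail=4; on 'c' 4 → fail=5;  out {0}∪∅={0}
  n6('ccc'): parent n5 fail=4; on 'c' 4 → fail=5;  out {1}∪∅={1}

Run:
pos 0 'a': at 1
pos 1 'b': at 0 (fail-walked)
pos 2 'b': at 0
pos 3 'b': at 0
pos 4 'b': at 0
pos 5 'c': at 4
pos 6 'c': at 5
pos 7 'c': at 6  ** P1@[5:7]
pos 8 'c': at 6 (fail-walked)  ** P1@[6:8]
pos 9 'b': at 0 (fail-walked)
pos 10 'a': at 1
pos 11 'c': at 2
pos 12 'c': at 3  ** P0@[10:12]
pos 13 'c': at 6 (fail-walked)  ** P1@[11:13]
pos 14 'c': at 6 (fail-walked)  ** P1@[12:14]
pos 15 'c': at 6 (fail-walked)  ** P1@[13:15]
pos 16 'c': at 6 (fail-walked)  ** P1@[14:16]
pos 17 'a': at 1 (fail-walked)
pos 18 'c': at 2
pos 19 'c': at 3  ** P0@[17:19]
pos 20 'b': at 0 (fail-walked)
pos 21 'a': at 1
pos 22 'b': at 0 (fail-walked)
pos 23 'c': at 4

Result: [[7,1],[8,1],[12,0],[13,1],[14,1],[15,1],[16,1],[19,0]]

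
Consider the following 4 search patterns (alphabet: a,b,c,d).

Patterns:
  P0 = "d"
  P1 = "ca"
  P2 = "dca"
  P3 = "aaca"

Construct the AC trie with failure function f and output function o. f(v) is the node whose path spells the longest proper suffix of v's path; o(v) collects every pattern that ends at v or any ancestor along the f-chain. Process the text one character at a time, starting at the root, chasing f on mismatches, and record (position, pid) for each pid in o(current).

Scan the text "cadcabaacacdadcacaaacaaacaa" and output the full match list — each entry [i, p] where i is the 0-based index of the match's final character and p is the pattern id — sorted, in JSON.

Build automaton:
Trie nodes:
  0='ε' goto a→6 c→2 d→1
  1='d' goto c→4  ←P0
  2='c' goto a→3
  3='ca' goto ·  ←P1
  4='dc' goto a→5
  5='dca' goto ·  ←P2
  6='a' goto a→7
  7='aa' goto c→8
  8='aac' goto a→9
  9='aaca' goto ·  ←P3

BFS fail/out derivation:
  fail(1) 'd': from fail(0)=0 chase 'd': 0 ⇒ 0;  out={0}∪out(0)={0}
  fail(2) 'c': from fail(0)=0 chase 'c': 0 ⇒ 0;  out=∅∪out(0)=∅
  fail(6) 'a': from fail(0)=0 chase 'a': 0 ⇒ 0;  out=∅∪out(0)=∅
  fail(3) 'ca': from fail(2)=0 chase 'a': 0 ⇒ 6;  out={1}∪out(6)={1}
  fail(4) 'dc': from fail(1)=0 chase 'c': 0 ⇒ 2;  out=∅∪out(2)=∅
  fail(7) 'aa': from fail(6)=0 chase 'a': 0 ⇒ 6;  out=∅∪out(6)=∅
  fail(5) 'dca': from fail(4)=2 chase 'a': 2 ⇒ 3;  out={2}∪out(3)={1,2}
  fail(8) 'aac': from fail(7)=6 chase 'c': 6→0 ⇒ 2;  out=∅∪out(2)=∅
  fail(9) 'aaca': from fail(8)=2 chase 'a': 2 ⇒ 3;  out={3}∪out(3)={1,3}

Scan:
i=0 'c': node 0→2
i=1 'a': node 2→3  ** P1@[0:1]
i=2 'd': node 3→1 ·f  ** P0@[2:2]
i=3 'c': node 1→4
i=4 'a': node 4→5  ** P1@[3:4],P2@[2:4]
i=5 'b': node 5→0 ·f
i=6 'a': node 0→6
i=7 'a': node 6→7
i=8 'c': node 7→8
i=9 'a': node 8→9  ** P1@[8:9],P3@[6:9]
i=10 'c': node 9→2 ·f
i=11 'd': node 2→1 ·f  ** P0@[11:11]
i=12 'a': node 1→6 ·f
i=13 'd': node 6→1 ·f  ** P0@[13:13]
i=14 'c': node 1→4
i=15 'a': node 4→5  ** P1@[14:15],P2@[13:15]
i=16 'c': node 5→2 ·f
i=17 'a': node 2→3  ** P1@[16:17]
i=18 'a': node 3→7 ·f
i=19 'a': node 7→7 ·f
i=20 'c': node 7→8
i=21 'a': node 8→9  ** P1@[20:21],P3@[18:21]
i=22 'a': node 9→7 ·f
i=23 'a': node 7→7 ·f
i=24 'c': node 7→8
i=25 'a': node 8→9  ** P1@[24:25],P3@[22:25]
i=26 'a': node 9→7 ·f

All matches (sorted): [[1,1],[2,0],[4,1],[4,2],[9,1],[9,3],[11,0],[13,0],[15,1],[15,2],[17,1],[21,1],[21,3],[25,1],[25,3]]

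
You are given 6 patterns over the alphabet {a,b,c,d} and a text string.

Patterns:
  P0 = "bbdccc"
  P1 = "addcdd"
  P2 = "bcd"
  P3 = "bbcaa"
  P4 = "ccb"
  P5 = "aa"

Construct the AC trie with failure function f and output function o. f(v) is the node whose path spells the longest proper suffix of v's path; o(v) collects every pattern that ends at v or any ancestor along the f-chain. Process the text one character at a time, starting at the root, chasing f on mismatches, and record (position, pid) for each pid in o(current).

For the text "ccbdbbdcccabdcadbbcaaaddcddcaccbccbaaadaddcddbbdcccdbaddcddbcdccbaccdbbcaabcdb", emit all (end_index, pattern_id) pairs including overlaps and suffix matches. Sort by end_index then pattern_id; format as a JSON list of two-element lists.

Construct AC machine:
Trie nodes:
  n0 'ε': a→7 b→1 c→18
  n1 'b': b→2 c→13
  n2 'bb': c→15 d→3
  n3 'bbd': c→4
  n4 'bbdc': c→5
  n5 'bbdcc': c→6
  n6 'bbdccc': ·  [P0 ends]
  n7 'a': a→21 d→8
  n8 'ad': d→9
  n9 'add': c→10
  n10 'addc': d→11
  n11 'addcd': d→12
  n12 'addcdd': ·  [P1 ends]
  n13 'bc': d→14
  n14 'bcd': ·  [P2 ends]
  n15 'bbc': a→16
  n16 'bbca': a→17
  n17 'bbcaa': ·  [P3 ends]
  n18 'c': c→19
  n19 'cc': b→20
  n20 'ccb': ·  [P4 ends]
  n21 'aa': ·  [P5 ends]

BFS fail/out derivation:
  n1('b'): parent n0 fail=0; on 'b' 0 → fail=0;  out ∅∪∅=∅
  n7('a'): parent n0 fail=0; on 'a' 0 → fail=0;  out ∅∪∅=∅
  n18('c'): parent n0 fail=0; on 'c' 0 → fail=0;  out ∅∪∅=∅
  n2('bb'): parent n1 fail=0; on 'b' 0 → fail=1;  out ∅∪∅=∅
  n8('ad'): parent n7 fail=0; on 'd' 0 → fail=0;  out ∅∪∅=∅
  n13('bc'): parent n1 fail=0; on 'c' 0 → fail=18;  out ∅∪∅=∅
  n19('cc'): parent n18 fail=0; on 'c' 0 → fail=18;  out ∅∪∅=∅
  n21('aa'): parent n7 fail=0; on 'a' 0 → fail=7;  out {5}∪∅={5}
  n3('bbd'): parent n2 fail=1; on 'd' 1→0 → fail=0;  out ∅∪∅=∅
  n9('add'): parent n8 fail=0; on 'd' 0 → fail=0;  out ∅∪∅=∅
  n14('bcd'): parent n13 fail=18; on 'd' 18→0 → fail=0;  out {2}∪∅={2}
  n15('bbc'): parent n2 fail=1; on 'c' 1 → fail=13;  out ∅∪∅=∅
  n20('ccb'): parent n19 fail=18; on 'b' 18→0 → fail=1;  out {4}∪∅={4}
  n4('bbdc'): parent n3 fail=0; on 'c' 0 → fail=18;  out ∅∪∅=∅
  n10('addc'): parent n9 fail=0; on 'c' 0 → fail=18;  out ∅∪∅=∅
  n16('bbca'): parent n15 fail=13; on 'a' 13→18→0 → fail=7;  out ∅∪∅=∅
  n5('bbdcc'): parent n4 fail=18; on 'c' 18 → fail=19;  out ∅∪∅=∅
  n11('addcd'): parent n10 fail=18; on 'd' 18→0 → fail=0;  out ∅∪∅=∅
  n17('bbcaa'): parent n16 fail=7; on 'a' 7 → fail=21;  out {3}∪{5}={3,5}
  n6('bbdccc'): parent n5 fail=19; on 'c' 19→18 → fail=19;  out {0}∪∅={0}
  n12('addcdd'): parent n11 fail=0; on 'd' 0 → fail=0;  out {1}∪∅={1}

Scan:
[0] read 'c'  n0⇒n18
[1] read 'c'  n18⇒n19
[2] read 'b'  n19⇒n20  emit P4@[0:2]
[3] read 'd'  n20⇒n0 ·f
[4] read 'b'  n0⇒n1
[5] read 'b'  n1⇒n2
[6] read 'd'  n2⇒n3
[7] read 'c'  n3⇒n4
[8] read 'c'  n4⇒n5
[9] read 'c'  n5⇒n6  emit P0@[4:9]
[10] read 'a'  n6⇒n7 ·f
[11] read 'b'  n7⇒n1 ·f
[12] read 'd'  n1⇒n0 ·f
[13] read 'c'  n0⇒n18
[14] read 'a'  n18⇒n7 ·f
[15] read 'd'  n7⇒n8
[16] read 'b'  n8⇒n1 ·f
[17] read 'b'  n1⇒n2
[18] read 'c'  n2⇒n15
[19] read 'a'  n15⇒n16
[20] read 'a'  n16⇒n17  emit P3@[16:20],P5@[19:20]
[21] read 'a'  n17⇒n21 ·f  emit P5@[20:21]
[22] read 'd'  n21⇒n8 ·f
[23] read 'd'  n8⇒n9
[24] read 'c'  n9⇒n10
[25] read 'd'  n10⇒n11
[26] read 'd'  n11⇒n12  emit P1@[21:26]
[27] read 'c'  n12⇒n18 ·f
[28] read 'a'  n18⇒n7 ·f
[29] read 'c'  n7⇒n18 ·f
[30] read 'c'  n18⇒n19
[31] read 'b'  n19⇒n20  emit P4@[29:31]
[32] read 'c'  n20⇒n13 ·f
[33] read 'c'  n13⇒n19 ·f
[34] read 'b'  n19⇒n20  emit P4@[32:34]
[35] read 'a'  n20⇒n7 ·f
[36] read 'a'  n7⇒n21  emit P5@[35:36]
[37] read 'a'  n21⇒n21 ·f  emit P5@[36:37]
[38] read 'd'  n21⇒n8 ·f
[39] read 'a'  n8⇒n7 ·f
[40] read 'd'  n7⇒n8
[41] read 'd'  n8⇒n9
[42] read 'c'  n9⇒n10
[43] read 'd'  n10⇒n11
[44] read 'd'  n11⇒n12  emit P1@[39:44]
[45] read 'b'  n12⇒n1 ·f
[46] read 'b'  n1⇒n2
[47] read 'd'  n2⇒n3
[48] read 'c'  n3⇒n4
[49] read 'c'  n4⇒n5
[50] read 'c'  n5⇒n6  emit P0@[45:50]
[51] read 'd'  n6⇒n0 ·f
[52] read 'b'  n0⇒n1
[53] read 'a'  n1⇒n7 ·f
[54] read 'd'  n7⇒n8
[55] read 'd'  n8⇒n9
[56] read 'c'  n9⇒n10
[57] read 'd'  n10⇒n11
[58] read 'd'  n11⇒n12  emit P1@[53:58]
[59] read 'b'  n12⇒n1 ·f
[60] read 'c'  n1⇒n13
[61] read 'd'  n13⇒n14  emit P2@[59:61]
[62] read 'c'  n14⇒n18 ·f
[63] read 'c'  n18⇒n19
[64] read 'b'  n19⇒n20  emit P4@[62:64]
[65] read 'a'  n20⇒n7 ·f
[66] read 'c'  n7⇒n18 ·f
[67] read 'c'  n18⇒n19
[68] read 'd'  n19⇒n0 ·f
[69] read 'b'  n0⇒n1
[70] read 'b'  n1⇒n2
[71] read 'c'  n2⇒n15
[72] read 'a'  n15⇒n16
[73] read 'a'  n16⇒n17  emit P3@[69:73],P5@[72:73]
[74] read 'b'  n17⇒n1 ·f
[75] read 'c'  n1⇒n13
[76] read 'd'  n13⇒n14  emit P2@[74:76]
[77] read 'b'  n14⇒n1 ·f

Result: [[2,4],[9,0],[20,3],[20,5],[21,5],[26,1],[31,4],[34,4],[36,5],[37,5],[44,1],[50,0],[58,1],[61,2],[64,4],[73,3],[73,5],[76,2]]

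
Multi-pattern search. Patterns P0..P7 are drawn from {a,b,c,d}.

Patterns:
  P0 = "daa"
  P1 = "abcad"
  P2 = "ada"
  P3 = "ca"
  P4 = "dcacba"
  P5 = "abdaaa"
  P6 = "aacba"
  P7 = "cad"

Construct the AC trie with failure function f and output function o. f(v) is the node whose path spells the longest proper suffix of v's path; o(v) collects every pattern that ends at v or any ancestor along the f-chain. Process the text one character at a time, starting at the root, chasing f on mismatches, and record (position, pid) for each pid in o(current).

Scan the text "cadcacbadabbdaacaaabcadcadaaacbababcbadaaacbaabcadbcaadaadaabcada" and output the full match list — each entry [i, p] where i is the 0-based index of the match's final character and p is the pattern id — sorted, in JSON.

Construct AC machine:
Trie (insert patterns):
  0='ε' goto a→4 c→11 d→1
  1='d' goto a→2 c→13
  2='da' goto a→3
  3='daa' goto ·  [P0 ends]
  4='a' goto a→22 b→5 d→9
  5='ab' goto c→6 d→18
  6='abc' goto a→7
  7='abca' goto d→8
  8='abcad' goto ·  [P1 ends]
  9='ad' goto a→10
  10='ada' goto ·  [P2 ends]
  11='c' goto a→12
  12='ca' goto d→26  [P3 ends]
  13='dc' goto a→14
  14='dca' goto c→15
  15='dcac' goto b→16
  16='dcacb' goto a→17
  17='dcacba' goto ·  [P4 ends]
  18='abd' goto a→19
  19='abda' goto a→20
  20='abdaa' goto a→21
  21='abdaaa' goto ·  [P5 ends]
  22='aa' goto c→23
  23='aac' goto b→24
  24='aacb' goto a→25
  25='aacba' goto ·  [P6 ends]
  26='cad' goto ·  [P7 ends]

BFS fail/out derivation:
  fail(1) 'd': from fail(0)=0 chase 'd': 0 ⇒ 0;  out=∅∪out(0)=∅
  fail(4) 'a': from fail(0)=0 chase 'a': 0 ⇒ 0;  out=∅∪out(0)=∅
  fail(11) 'c': from fail(0)=0 chase 'c': 0 ⇒ 0;  out=∅∪out(0)=∅
  fail(2) 'da': from fail(1)=0 chase 'a': 0 ⇒ 4;  out=∅∪out(4)=∅
  fail(5) 'ab': from fail(4)=0 chase 'b': 0 ⇒ 0;  out=∅∪out(0)=∅
  fail(9) 'ad': from fail(4)=0 chase 'd': 0 ⇒ 1;  out=∅∪out(1)=∅
  fail(12) 'ca': from fail(11)=0 chase 'a': 0 ⇒ 4;  out={3}∪out(4)={3}
  fail(13) 'dc': from fail(1)=0 chase 'c': 0 ⇒ 11;  out=∅∪out(11)=∅
  fail(22) 'aa': from fail(4)=0 chase 'a': 0 ⇒ 4;  out=∅∪out(4)=∅
  fail(3) 'daa': from fail(2)=4 chase 'a': 4 ⇒ 22;  out={0}∪out(22)={0}
  fail(6) 'abc': from fail(5)=0 chase 'c': 0 ⇒ 11;  out=∅∪out(11)=∅
  fail(10) 'ada': from fail(9)=1 chase 'a': 1 ⇒ 2;  out={2}∪out(2)={2}
  fail(14) 'dca': from fail(13)=11 chase 'a': 11 ⇒ 12;  out=∅∪out(12)={3}
  fail(18) 'abd': from fail(5)=0 chase 'd': 0 ⇒ 1;  out=∅∪out(1)=∅
  fail(23) 'aac': from fail(22)=4 chase 'c': 4→0 ⇒ 11;  out=∅∪out(11)=∅
  fail(26) 'cad': from fail(12)=4 chase 'd': 4 ⇒ 9;  out={7}∪out(9)={7}
  fail(7) 'abca': from fail(6)=11 chase 'a': 11 ⇒ 12;  out=∅∪out(12)={3}
  fail(15) 'dcac': from fail(14)=12 chase 'c': 12→4→0 ⇒ 11;  out=∅∪out(11)=∅
  fail(19) 'abda': from fail(18)=1 chase 'a': 1 ⇒ 2;  out=∅∪out(2)=∅
  fail(24) 'aacb': from fail(23)=11 chase 'b': 11→0 ⇒ 0;  out=∅∪out(0)=∅
  fail(8) 'abcad': from fail(7)=12 chase 'd': 12 ⇒ 26;  out={1}∪out(26)={1,7}
  fail(16) 'dcacb': from fail(15)=11 chase 'b': 11→0 ⇒ 0;  out=∅∪out(0)=∅
  fail(20) 'abdaa': from fail(19)=2 chase 'a': 2 ⇒ 3;  out=∅∪out(3)={0}
  fail(25) 'aacba': from fail(24)=0 chase 'a': 0 ⇒ 4;  out={6}∪out(4)={6}
  fail(17) 'dcacba': from fail(16)=0 chase 'a': 0 ⇒ 4;  out={4}∪out(4)={4}
  fail(21) 'abdaaa': from fail(20)=3 chase 'a': 3→22→4 ⇒ 22;  out={5}∪out(22)={5}

Scan:
i=0 'c': node 0→11
i=1 'a': node 11→12  emit P3@[0:1]
i=2 'd': node 12→26  emit P7@[0:2]
i=3 'c': node 26→13 ·f
i=4 'a': node 13→14  emit P3@[3:4]
i=5 'c': node 14→15
i=6 'b': node 15→16
i=7 'a': node 16→17  emit P4@[2:7]
i=8 'd': node 17→9 ·f
i=9 'a': node 9→10  emit P2@[7:9]
i=10 'b': node 10→5 ·f
i=11 'b': node 5→0 ·f
i=12 'd': node 0→1
i=13 'a': node 1→2
i=14 'a': node 2→3  emit P0@[12:14]
i=15 'c': node 3→23 ·f
i=16 'a': node 23→12 ·f  emit P3@[15:16]
i=17 'a': node 12→22 ·f
i=18 'a': node 22→22 ·f
i=19 'b': node 22→5 ·f
i=20 'c': node 5→6
i=21 'a': node 6→7  emit P3@[20:21]
i=22 'd': node 7→8  emit P1@[18:22],P7@[20:22]
i=23 'c': node 8→13 ·f
i=24 'a': node 13→14  emit P3@[23:24]
i=25 'd': node 14→26 ·f  emit P7@[23:25]
i=26 'a': node 26→10 ·f  emit P2@[24:26]
i=27 'a': node 10→3 ·f  emit P0@[25:27]
i=28 'a': node 3→22 ·f
i=29 'c': node 22→23
i=30 'b': node 23→24
i=31 'a': node 24→25  emit P6@[27:31]
i=32 'b': node 25→5 ·f
i=33 'a': node 5→4 ·f
i=34 'b': node 4→5
i=35 'c': node 5→6
i=36 'b': node 6→0 ·f
i=37 'a': node 0→4
i=38 'd': node 4→9
i=39 'a': node 9→10  emit P2@[37:39]
i=40 'a': node 10→3 ·f  emit P0@[38:40]
i=41 'a': node 3→22 ·f
i=42 'c': node 22→23
i=43 'b': node 23→24
i=44 'a': node 24→25  emit P6@[40:44]
i=45 'a': node 25→22 ·f
i=46 'b': node 22→5 ·f
i=47 'c': node 5→6
i=48 'a': node 6→7  emit P3@[47:48]
i=49 'd': node 7→8  emit P1@[45:49],P7@[47:49]
i=50 'b': node 8→0 ·f
i=51 'c': node 0→11
i=52 'a': node 11→12  emit P3@[51:52]
i=53 'a': node 12→22 ·f
i=54 'd': node 22→9 ·f
i=55 'a': node 9→10  emit P2@[53:55]
i=56 'a': node 10→3 ·f  emit P0@[54:56]
i=57 'd': node 3→9 ·f
i=58 'a': node 9→10  emit P2@[56:58]
i=59 'a': node 10→3 ·f  emit P0@[57:59]
i=60 'b': node 3→5 ·f
i=61 'c': node 5→6
i=62 'a': node 6→7  emit P3@[61:62]
i=63 'd': node 7→8  emit P1@[59:63],P7@[61:63]
i=64 'a': node 8→10 ·f  emit P2@[62:64]

Matches: [[1,3],[2,7],[4,3],[7,4],[9,2],[14,0],[16,3],[21,3],[22,1],[22,7],[24,3],[25,7],[26,2],[27,0],[31,6],[39,2],[40,0],[44,6],[48,3],[49,1],[49,7],[52,3],[55,2],[56,0],[58,2],[59,0],[62,3],[63,1],[63,7],[64,2]]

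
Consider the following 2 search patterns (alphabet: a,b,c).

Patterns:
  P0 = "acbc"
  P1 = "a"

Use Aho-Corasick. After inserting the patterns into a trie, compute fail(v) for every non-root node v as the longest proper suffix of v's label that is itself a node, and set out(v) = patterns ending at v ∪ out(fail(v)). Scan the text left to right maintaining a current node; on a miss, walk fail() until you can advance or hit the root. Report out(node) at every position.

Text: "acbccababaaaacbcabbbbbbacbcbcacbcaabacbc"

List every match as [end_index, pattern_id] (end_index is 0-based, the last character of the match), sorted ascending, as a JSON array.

Build:
Trie nodes:
  0='ε' goto a→1
  1='a' goto c→2  [P1 ends]
  2='ac' goto b→3
  3='acb' goto c→4
  4='acbc' goto ·  [P0 ends]

Failure links (BFS by depth):
  fail(1) 'a': from fail(0)=0 chase 'a': 0 ⇒ 0;  out={1}∪out(0)={1}
  fail(2) 'ac': from fail(1)=0 chase 'c': 0 ⇒ 0;  out=∅∪out(0)=∅
  fail(3) 'acb': from fail(2)=0 chase 'b': 0 ⇒ 0;  out=∅∪out(0)=∅
  fail(4) 'acbc': from fail(3)=0 chase 'c': 0 ⇒ 0;  out={0}∪out(0)={0}

Run:
[0] read 'a'  n0⇒n1  emit P1@[0:0]
[1] read 'c'  n1⇒n2
[2] read 'b'  n2⇒n3
[3] read 'c'  n3⇒n4  emit P0@[0:3]
[4] read 'c'  n4⇒n0 ·f
[5] read 'a'  n0⇒n1  emit P1@[5:5]
[6] read 'b'  n1⇒n0 ·f
[7] read 'a'  n0⇒n1  emit P1@[7:7]
[8] read 'b'  n1⇒n0 ·f
[9] read 'a'  n0⇒n1  emit P1@[9:9]
[10] read 'a'  n1⇒n1 ·f  emit P1@[10:10]
[11] read 'a'  n1⇒n1 ·f  emit P1@[11:11]
[12] read 'a'  n1⇒n1 ·f  emit P1@[12:12]
[13] read 'c'  n1⇒n2
[14] read 'b'  n2⇒n3
[15] read 'c'  n3⇒n4  emit P0@[12:15]
[16] read 'a'  n4⇒n1 ·f  emit P1@[16:16]
[17] read 'b'  n1⇒n0 ·f
[18] read 'b'  n0⇒n0
[19] read 'b'  n0⇒n0
[20] read 'b'  n0⇒n0
[21] read 'b'  n0⇒n0
[22] read 'b'  n0⇒n0
[23] read 'a'  n0⇒n1  emit P1@[23:23]
[24] read 'c'  n1⇒n2
[25] read 'b'  n2⇒n3
[26] read 'c'  n3⇒n4  emit P0@[23:26]
[27] read 'b'  n4⇒n0 ·f
[28] read 'c'  n0⇒n0
[29] read 'a'  n0⇒n1  emit P1@[29:29]
[30] read 'c'  n1⇒n2
[31] read 'b'  n2⇒n3
[32] read 'c'  n3⇒n4  emit P0@[29:32]
[33] read 'a'  n4⇒n1 ·f  emit P1@[33:33]
[34] read 'a'  n1⇒n1 ·f  emit P1@[34:34]
[35] read 'b'  n1⇒n0 ·f
[36] read 'a'  n0⇒n1  emit P1@[36:36]
[37] read 'c'  n1⇒n2
[38] read 'b'  n2⇒n3
[39] read 'c'  n3⇒n4  emit P0@[36:39]

Matches: [[0,1],[3,0],[5,1],[7,1],[9,1],[10,1],[11,1],[12,1],[15,0],[16,1],[23,1],[26,0],[29,1],[32,0],[33,1],[34,1],[36,1],[39,0]]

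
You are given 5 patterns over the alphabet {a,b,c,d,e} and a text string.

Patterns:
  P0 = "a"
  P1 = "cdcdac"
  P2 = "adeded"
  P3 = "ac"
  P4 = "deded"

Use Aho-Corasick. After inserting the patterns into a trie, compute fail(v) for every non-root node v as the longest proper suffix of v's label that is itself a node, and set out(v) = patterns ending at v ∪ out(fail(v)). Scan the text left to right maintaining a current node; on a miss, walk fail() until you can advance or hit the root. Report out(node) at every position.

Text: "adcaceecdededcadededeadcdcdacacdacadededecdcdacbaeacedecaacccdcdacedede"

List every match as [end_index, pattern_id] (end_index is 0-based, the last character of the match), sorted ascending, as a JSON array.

Build:
Trie nodes:
  n0 'ε': a→1 c→2 d→14
  n1 'a': c→13 d→8  [P0 ends]
  n2 'c': d→3
  n3 'cd': c→4
  n4 'cdc': d→5
  n5 'cdcd': a→6
  n6 'cdcda': c→7
  n7 'cdcdac': ·  [P1 ends]
  n8 'ad': e→9
  n9 'ade': d→10
  n10 'aded': e→11
  n11 'adede': d→12
  n12 'adeded': ·  [P2 ends]
  n13 'ac': ·  [P3 ends]
  n14 'd': e→15
  n15 'de': d→16
  n16 'ded': e→17
  n17 'dede': d→18
  n18 'deded': ·  [P4 ends]

BFS fail/out derivation:
  fail(1) 'a': from fail(0)=0 chase 'a': 0 ⇒ 0;  out={0}∪out(0)={0}
  fail(2) 'c': from fail(0)=0 chase 'c': 0 ⇒ 0;  out=∅∪out(0)=∅
  fail(14) 'd': from fail(0)=0 chase 'd': 0 ⇒ 0;  out=∅∪out(0)=∅
  fail(3) 'cd': from fail(2)=0 chase 'd': 0 ⇒ 14;  out=∅∪out(14)=∅
  fail(8) 'ad': from fail(1)=0 chase 'd': 0 ⇒ 14;  out=∅∪out(14)=∅
  fail(13) 'ac': from fail(1)=0 chase 'c': 0 ⇒ 2;  out={3}∪out(2)={3}
  fail(15) 'de': from fail(14)=0 chase 'e': 0 ⇒ 0;  out=∅∪out(0)=∅
  fail(4) 'cdc': from fail(3)=14 chase 'c': 14→0 ⇒ 2;  out=∅∪out(2)=∅
  fail(9) 'ade': from fail(8)=14 chase 'e': 14 ⇒ 15;  out=∅∪out(15)=∅
  fail(16) 'ded': from fail(15)=0 chase 'd': 0 ⇒ 14;  out=∅∪out(14)=∅
  fail(5) 'cdcd': from fail(4)=2 chase 'd': 2 ⇒ 3;  out=∅∪out(3)=∅
  fail(10) 'aded': from fail(9)=15 chase 'd': 15 ⇒ 16;  out=∅∪out(16)=∅
  fail(17) 'dede': from fail(16)=14 chase 'e': 14 ⇒ 15;  out=∅∪out(15)=∅
  fail(6) 'cdcda': from fail(5)=3 chase 'a': 3→14→0 ⇒ 1;  out=∅∪out(1)={0}
  fail(11) 'adede': from fail(10)=16 chase 'e': 16 ⇒ 17;  out=∅∪out(17)=∅
  fail(18) 'deded': from fail(17)=15 chase 'd': 15 ⇒ 16;  out={4}∪out(16)={4}
  fail(7) 'cdcdac': from fail(6)=1 chase 'c': 1 ⇒ 13;  out={1}∪out(13)={1,3}
  fail(12) 'adeded': from fail(11)=17 chase 'd': 17 ⇒ 18;  out={2}∪out(18)={2,4}

Run:
pos 0 'a': at 1  emit P0@[0:0]
pos 1 'd': at 8
pos 2 'c': at 2 (via fail)
pos 3 'a': at 1 (via fail)  emit P0@[3:3]
pos 4 'c': at 13  emit P3@[3:4]
pos 5 'e': at 0 (via fail)
pos 6 'e': at 0
pos 7 'c': at 2
pos 8 'd': at 3
pos 9 'e': at 15 (via fail)
pos 10 'd': at 16
pos 11 'e': at 17
pos 12 'd': at 18  emit P4@[8:12]
pos 13 'c': at 2 (via fail)
pos 14 'a': at 1 (via fail)  emit P0@[14:14]
pos 15 'd': at 8
pos 16 'e': at 9
pos 17 'd': at 10
pos 18 'e': at 11
pos 19 'd': at 12  emit P2@[14:19],P4@[15:19]
pos 20 'e': at 17 (via fail)
pos 21 'a': at 1 (via fail)  emit P0@[21:21]
pos 22 'd': at 8
pos 23 'c': at 2 (via fail)
pos 24 'd': at 3
pos 25 'c': at 4
pos 26 'd': at 5
pos 27 'a': at 6  emit P0@[27:27]
pos 28 'c': at 7  emit P1@[23:28],P3@[27:28]
pos 29 'a': at 1 (via fail)  emit P0@[29:29]
pos 30 'c': at 13  emit P3@[29:30]
pos 31 'd': at 3 (via fail)
pos 32 'a': at 1 (via fail)  emit P0@[32:32]
pos 33 'c': at 13  emit P3@[32:33]
pos 34 'a': at 1 (via fail)  emit P0@[34:34]
pos 35 'd': at 8
pos 36 'e': at 9
pos 37 'd': at 10
pos 38 'e': at 11
pos 39 'd': at 12  emit P2@[34:39],P4@[35:39]
pos 40 'e': at 17 (via fail)
pos 41 'c': at 2 (via fail)
pos 42 'd': at 3
pos 43 'c': at 4
pos 44 'd': at 5
pos 45 'a': at 6  emit P0@[45:45]
pos 46 'c': at 7  emit P1@[41:46],P3@[45:46]
pos 47 'b': at 0 (via fail)
pos 48 'a': at 1  emit P0@[48:48]
pos 49 'e': at 0 (via fail)
pos 50 'a': at 1  emit P0@[50:50]
pos 51 'c': at 13  emit P3@[50:51]
pos 52 'e': at 0 (via fail)
pos 53 'd': at 14
pos 54 'e': at 15
pos 55 'c': at 2 (via fail)
pos 56 'a': at 1 (via fail)  emit P0@[56:56]
pos 57 'a': at 1 (via fail)  emit P0@[57:57]
pos 58 'c': at 13  emit P3@[57:58]
pos 59 'c': at 2 (via fail)
pos 60 'c': at 2 (via fail)
pos 61 'd': at 3
pos 62 'c': at 4
pos 63 'd': at 5
pos 64 'a': at 6  emit P0@[64:64]
pos 65 'c': at 7  emit P1@[60:65],P3@[64:65]
pos 66 'e': at 0 (via fail)
pos 67 'd': at 14
pos 68 'e': at 15
pos 69 'd': at 16
pos 70 'e': at 17

All matches (sorted): [[0,0],[3,0],[4,3],[12,4],[14,0],[19,2],[19,4],[21,0],[27,0],[28,1],[28,3],[29,0],[30,3],[32,0],[33,3],[34,0],[39,2],[39,4],[45,0],[46,1],[46,3],[48,0],[50,0],[51,3],[56,0],[57,0],[58,3],[64,0],[65,1],[65,3]]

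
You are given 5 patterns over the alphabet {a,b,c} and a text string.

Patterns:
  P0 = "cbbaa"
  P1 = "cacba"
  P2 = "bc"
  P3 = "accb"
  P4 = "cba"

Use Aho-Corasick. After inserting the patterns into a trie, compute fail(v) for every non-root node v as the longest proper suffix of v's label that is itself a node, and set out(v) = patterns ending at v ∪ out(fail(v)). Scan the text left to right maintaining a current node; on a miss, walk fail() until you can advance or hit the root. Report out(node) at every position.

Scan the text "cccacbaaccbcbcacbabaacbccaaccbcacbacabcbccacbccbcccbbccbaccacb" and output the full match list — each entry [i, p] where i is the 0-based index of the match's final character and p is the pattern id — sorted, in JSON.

Construct AC machine:
Trie nodes:
  n0 'ε': a→12 b→10 c→1
  n1 'c': a→6 b→2
  n2 'cb': a→16 b→3
  n3 'cbb': a→4
  n4 'cbba': a→5
  n5 'cbbaa': ·  ←P0
  n6 'ca': c→7
  n7 'cac': b→8
  n8 'cacb': a→9
  n9 'cacba': ·  ←P1
  n10 'b': c→11
  n11 'bc': ·  ←P2
  n12 'a': c→13
  n13 'ac': c→14
  n14 'acc': b→15
  n15 'accb': ·  ←P3
  n16 'cba': ·  ←P4

BFS fail/out derivation:
  n1('c'): parent n0 fail=0; on 'c' 0 → fail=0;  out ∅∪∅=∅
  n10('b'): parent n0 fail=0; on 'b' 0 → fail=0;  out ∅∪∅=∅
  n12('a'): parent n0 fail=0; on 'a' 0 → fail=0;  out ∅∪∅=∅
  n2('cb'): parent n1 fail=0; on 'b' 0 → fail=10;  out ∅∪∅=∅
  n6('ca'): parent n1 fail=0; on 'a' 0 → fail=12;  out ∅∪∅=∅
  n11('bc'): parent n10 fail=0; on 'c' 0 → fail=1;  out {2}∪∅={2}
  n13('ac'): parent n12 fail=0; on 'c' 0 → fail=1;  out ∅∪∅=∅
  n3('cbb'): parent n2 fail=10; on 'b' 10→0 → fail=10;  out ∅∪∅=∅
  n7('cac'): parent n6 fail=12; on 'c' 12 → fail=13;  out ∅∪∅=∅
  n14('acc'): parent n13 fail=1; on 'c' 1→0 → fail=1;  out ∅∪∅=∅
  n16('cba'): parent n2 fail=10; on 'a' 10→0 → fail=12;  out {4}∪∅={4}
  n4('cbba'): parent n3 fail=10; on 'a' 10→0 → fail=12;  out ∅∪∅=∅
  n8('cacb'): parent n7 fail=13; on 'b' 13→1 → fail=2;  out ∅∪∅=∅
  n15('accb'): parent n14 fail=1; on 'b' 1 → fail=2;  out {3}∪∅={3}
  n5('cbbaa'): parent n4 fail=12; on 'a' 12→0 → fail=12;  out {0}∪∅={0}
  n9('cacba'): parent n8 fail=2; on 'a' 2 → fail=16;  out {1}∪{4}={1,4}

Scan:
pos 0 'c': at 1
pos 1 'c': at 1 ·f
pos 2 'c': at 1 ·f
pos 3 'a': at 6
pos 4 'c': at 7
pos 5 'b': at 8
pos 6 'a': at 9  ** P1@[2:6],P4@[4:6]
pos 7 'a': at 12 ·f
pos 8 'c': at 13
pos 9 'c': at 14
pos 10 'b': at 15  ** P3@[7:10]
pos 11 'c': at 11 ·f  ** P2@[10:11]
pos 12 'b': at 2 ·f
pos 13 'c': at 11 ·f  ** P2@[12:13]
pos 14 'a': at 6 ·f
pos 15 'c': at 7
pos 16 'b': at 8
pos 17 'a': at 9  ** P1@[13:17],P4@[15:17]
pos 18 'b': at 10 ·f
pos 19 'a': at 12 ·f
pos 20 'a': at 12 ·f
pos 21 'c': at 13
pos 22 'b': at 2 ·f
pos 23 'c': at 11 ·f  ** P2@[22:23]
pos 24 'c': at 1 ·f
pos 25 'a': at 6
pos 26 'a': at 12 ·f
pos 27 'c': at 13
pos 28 'c': at 14
pos 29 'b': at 15  ** P3@[26:29]
pos 30 'c': at 11 ·f  ** P2@[29:30]
pos 31 'a': at 6 ·f
pos 32 'c': at 7
pos 33 'b': at 8
pos 34 'a': at 9  ** P1@[30:34],P4@[32:34]
pos 35 'c': at 13 ·f
pos 36 'a': at 6 ·f
pos 37 'b': at 10 ·f
pos 38 'c': at 11  ** P2@[37:38]
pos 39 'b': at 2 ·f
pos 40 'c': at 11 ·f  ** P2@[39:40]
pos 41 'c': at 1 ·f
pos 42 'a': at 6
pos 43 'c': at 7
pos 44 'b': at 8
pos 45 'c': at 11 ·f  ** P2@[44:45]
pos 46 'c': at 1 ·f
pos 47 'b': at 2
pos 48 'c': at 11 ·f  ** P2@[47:48]
pos 49 'c': at 1 ·f
pos 50 'c': at 1 ·f
pos 51 'b': at 2
pos 52 'b': at 3
pos 53 'c': at 11 ·f  ** P2@[52:53]
pos 54 'c': at 1 ·f
pos 55 'b': at 2
pos 56 'a': at 16  ** P4@[54:56]
pos 57 'c': at 13 ·f
pos 58 'c': at 14
pos 59 'a': at 6 ·f
pos 60 'c': at 7
pos 61 'b': at 8

All matches (sorted): [[6,1],[6,4],[10,3],[11,2],[13,2],[17,1],[17,4],[23,2],[29,3],[30,2],[34,1],[34,4],[38,2],[40,2],[45,2],[48,2],[53,2],[56,4]]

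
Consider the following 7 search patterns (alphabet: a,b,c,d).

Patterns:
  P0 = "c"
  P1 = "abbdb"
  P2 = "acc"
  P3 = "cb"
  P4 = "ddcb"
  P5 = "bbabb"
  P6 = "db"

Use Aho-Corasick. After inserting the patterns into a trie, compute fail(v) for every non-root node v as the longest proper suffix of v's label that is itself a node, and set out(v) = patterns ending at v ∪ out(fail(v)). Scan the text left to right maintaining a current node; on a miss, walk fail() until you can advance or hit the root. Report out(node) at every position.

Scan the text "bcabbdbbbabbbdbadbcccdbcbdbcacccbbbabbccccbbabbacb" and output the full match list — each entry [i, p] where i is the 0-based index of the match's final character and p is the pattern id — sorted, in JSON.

Build:
Trie nodes:
  n0 'ε': a→2 b→14 c→1 d→10
  n1 'c': b→9  ←P0
  n2 'a': b→3 c→7
  n3 'ab': b→4
  n4 'abb': d→5
  n5 'abbd': b→6
  n6 'abbdb': ·  ←P1
  n7 'ac': c→8
  n8 'acc': ·  ←P2
  n9 'cb': ·  ←P3
  n10 'd': b→19 d→11
  n11 'dd': c→12
  n12 'ddc': b→13
  n13 'ddcb': ·  ←P4
  n14 'b': b→15
  n15 'bb': a→16
  n16 'bba': b→17
  n17 'bbab': b→18
  n18 'bbabb': ·  ←P5
  n19 'db': ·  ←P6

BFS fail/out derivation:
  n1('c'): parent n0 fail=0; on 'c' 0 → fail=0;  out {0}∪∅={0}
  n2('a'): parent n0 fail=0; on 'a' 0 → fail=0;  out ∅∪∅=∅
  n10('d'): parent n0 fail=0; on 'd' 0 → fail=0;  out ∅∪∅=∅
  n14('b'): parent n0 fail=0; on 'b' 0 → fail=0;  out ∅∪∅=∅
  n3('ab'): parent n2 fail=0; on 'b' 0 → fail=14;  out ∅∪∅=∅
  n7('ac'): parent n2 fail=0; on 'c' 0 → fail=1;  out ∅∪{0}={0}
  n9('cb'): parent n1 fail=0; on 'b' 0 → fail=14;  out {3}∪∅={3}
  n11('dd'): parent n10 fail=0; on 'd' 0 → fail=10;  out ∅∪∅=∅
  n15('bb'): parent n14 fail=0; on 'b' 0 → fail=14;  out ∅∪∅=∅
  n19('db'): parent n10 fail=0; on 'b' 0 → fail=14;  out {6}∪∅={6}
  n4('abb'): parent n3 fail=14; on 'b' 14 → fail=15;  out ∅∪∅=∅
  n8('acc'): parent n7 fail=1; on 'c' 1→0 → fail=1;  out {2}∪{0}={0,2}
  n12('ddc'): parent n11 fail=10; on 'c' 10→0 → fail=1;  out ∅∪{0}={0}
  n16('bba'): parent n15 fail=14; on 'a' 14→0 → fail=2;  out ∅∪∅=∅
  n5('abbd'): parent n4 fail=15; on 'd' 15→14→0 → fail=10;  out ∅∪∅=∅
  n13('ddcb'): parent n12 fail=1; on 'b' 1 → fail=9;  out {4}∪{3}={3,4}
  n17('bbab'): parent n16 fail=2; on 'b' 2 → fail=3;  out ∅∪∅=∅
  n6('abbdb'): parent n5 fail=10; on 'b' 10 → fail=19;  out {1}∪{6}={1,6}
  n18('bbabb'): parent n17 fail=3; on 'b' 3 → fail=4;  out {5}∪∅={5}

Run:
[0] read 'b'  n0⇒n14
[1] read 'c'  n14⇒n1 (via fail)  ** P0@[1:1]
[2] read 'a'  n1⇒n2 (via fail)
[3] read 'b'  n2⇒n3
[4] read 'b'  n3⇒n4
[5] read 'd'  n4⇒n5
[6] read 'b'  n5⇒n6  ** P1@[2:6],P6@[5:6]
[7] read 'b'  n6⇒n15 (via fail)
[8] read 'b'  n15⇒n15 (via fail)
[9] read 'a'  n15⇒n16
[10] read 'b'  n16⇒n17
[11] read 'b'  n17⇒n18  ** P5@[7:11]
[12] read 'b'  n18⇒n15 (via fail)
[13] read 'd'  n15⇒n10 (via fail)
[14] read 'b'  n10⇒n19  ** P6@[13:14]
[15] read 'a'  n19⇒n2 (via fail)
[16] read 'd'  n2⇒n10 (via fail)
[17] read 'b'  n10⇒n19  ** P6@[16:17]
[18] read 'c'  n19⇒n1 (via fail)  ** P0@[18:18]
[19] read 'c'  n1⇒n1 (via fail)  ** P0@[19:19]
[20] read 'c'  n1⇒n1 (via fail)  ** P0@[20:20]
[21] read 'd'  n1⇒n10 (via fail)
[22] read 'b'  n10⇒n19  ** P6@[21:22]
[23] read 'c'  n19⇒n1 (via fail)  ** P0@[23:23]
[24] read 'b'  n1⇒n9  ** P3@[23:24]
[25] read 'd'  n9⇒n10 (via fail)
[26] read 'b'  n10⇒n19  ** P6@[25:26]
[27] read 'c'  n19⇒n1 (via fail)  ** P0@[27:27]
[28] read 'a'  n1⇒n2 (via fail)
[29] read 'c'  n2⇒n7  ** P0@[29:29]
[30] read 'c'  n7⇒n8  ** P0@[30:30],P2@[28:30]
[31] read 'c'  n8⇒n1 (via fail)  ** P0@[31:31]
[32] read 'b'  n1⇒n9  ** P3@[31:32]
[33] read 'b'  n9⇒n15 (via fail)
[34] read 'b'  n15⇒n15 (via fail)
[35] read 'a'  n15⇒n16
[36] read 'b'  n16⇒n17
[37] read 'b'  n17⇒n18  ** P5@[33:37]
[38] read 'c'  n18⇒n1 (via fail)  ** P0@[38:38]
[39] read 'c'  n1⇒n1 (via fail)  ** P0@[39:39]
[40] read 'c'  n1⇒n1 (via fail)  ** P0@[40:40]
[41] read 'c'  n1⇒n1 (via fail)  ** P0@[41:41]
[42] read 'b'  n1⇒n9  ** P3@[41:42]
[43] read 'b'  n9⇒n15 (via fail)
[44] read 'a'  n15⇒n16
[45] read 'b'  n16⇒n17
[46] read 'b'  n17⇒n18  ** P5@[42:46]
[47] read 'a'  n18⇒n16 (via fail)
[48] read 'c'  n16⇒n7 (via fail)  ** P0@[48:48]
[49] read 'b'  n7⇒n9 (via fail)  ** P3@[48:49]

All matches (sorted): [[1,0],[6,1],[6,6],[11,5],[14,6],[17,6],[18,0],[19,0],[20,0],[22,6],[23,0],[24,3],[26,6],[27,0],[29,0],[30,0],[30,2],[31,0],[32,3],[37,5],[38,0],[39,0],[40,0],[41,0],[42,3],[46,5],[48,0],[49,3]]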